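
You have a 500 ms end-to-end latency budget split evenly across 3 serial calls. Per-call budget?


Formula: per_stage = total_budget / stages
per_stage = 500 / 3
per_stage = 166.67 ms

166.67 ms


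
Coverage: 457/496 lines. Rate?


Coverage = covered / total * 100
Coverage = 457 / 496 * 100
Coverage = 92.14%

92.14%


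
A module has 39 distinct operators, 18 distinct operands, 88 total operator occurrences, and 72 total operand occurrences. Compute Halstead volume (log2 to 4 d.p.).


Formula: V = N * log2(η), where N = N1 + N2 and η = η1 + η2
η = 39 + 18 = 57
N = 88 + 72 = 160
log2(57) ≈ 5.8329
V = 160 * 5.8329 = 933.26

933.26


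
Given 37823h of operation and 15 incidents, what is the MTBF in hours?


Formula: MTBF = Total operating time / Number of failures
MTBF = 37823 / 15
MTBF = 2521.53 hours

2521.53 hours


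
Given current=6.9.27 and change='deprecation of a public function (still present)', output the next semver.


Current: 6.9.27
Change category: 'deprecation of a public function (still present)' → minor bump
SemVer rule: minor bump → increment MINOR, reset PATCH to 0 (MAJOR unchanged)
New: 6.10.0

6.10.0


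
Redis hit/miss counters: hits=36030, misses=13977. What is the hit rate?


Formula: hit rate = hits / (hits + misses) * 100
hit rate = 36030 / (36030 + 13977) * 100
hit rate = 36030 / 50007 * 100
hit rate = 72.05%

72.05%


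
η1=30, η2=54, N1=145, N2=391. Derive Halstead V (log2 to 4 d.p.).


Formula: V = N * log2(η), where N = N1 + N2 and η = η1 + η2
η = 30 + 54 = 84
N = 145 + 391 = 536
log2(84) ≈ 6.3923
V = 536 * 6.3923 = 3426.27

3426.27


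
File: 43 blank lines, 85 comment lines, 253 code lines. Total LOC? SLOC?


Total LOC = blank + comment + code
Total LOC = 43 + 85 + 253 = 381
SLOC (source only) = code = 253

Total LOC: 381, SLOC: 253


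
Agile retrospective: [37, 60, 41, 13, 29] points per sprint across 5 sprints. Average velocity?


Formula: Avg velocity = Total points / Number of sprints
Points: [37, 60, 41, 13, 29]
Sum = 37 + 60 + 41 + 13 + 29 = 180
Avg velocity = 180 / 5 = 36.0 points/sprint

36.0 points/sprint


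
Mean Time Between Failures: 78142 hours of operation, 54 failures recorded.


Formula: MTBF = Total operating time / Number of failures
MTBF = 78142 / 54
MTBF = 1447.07 hours

1447.07 hours


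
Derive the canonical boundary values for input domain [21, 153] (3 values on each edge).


Range: [21, 153]
Boundaries: just below min, min, min+1, max-1, max, just above max
Values: [20, 21, 22, 152, 153, 154]

[20, 21, 22, 152, 153, 154]


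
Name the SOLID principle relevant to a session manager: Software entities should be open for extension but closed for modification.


This describes the Open/Closed Principle (OCP)

Open/Closed Principle (OCP)


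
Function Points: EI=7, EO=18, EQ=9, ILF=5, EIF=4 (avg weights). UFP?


UFP = EI*4 + EO*5 + EQ*4 + ILF*10 + EIF*7
UFP = 7*4 + 18*5 + 9*4 + 5*10 + 4*7
UFP = 28 + 90 + 36 + 50 + 28
UFP = 232

232


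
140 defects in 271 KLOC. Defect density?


Defect density = defects / KLOC
Defect density = 140 / 271
Defect density = 0.517 defects/KLOC

0.517 defects/KLOC


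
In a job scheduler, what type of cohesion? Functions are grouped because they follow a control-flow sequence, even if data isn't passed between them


Reasoning: Grouped by order of execution within a routine, not by data flow
Type: Procedural cohesion

Procedural cohesion


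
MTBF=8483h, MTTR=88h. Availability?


Availability = MTBF / (MTBF + MTTR)
Availability = 8483 / (8483 + 88)
Availability = 8483 / 8571
Availability = 98.9733%

98.9733%


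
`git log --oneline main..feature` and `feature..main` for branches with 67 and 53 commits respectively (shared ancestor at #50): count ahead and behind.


Common ancestor: commit #50
feature commits after divergence: 67 - 50 = 17
main commits after divergence: 53 - 50 = 3
feature is 17 commits ahead of main
main is 3 commits ahead of feature

feature ahead: 17, main ahead: 3


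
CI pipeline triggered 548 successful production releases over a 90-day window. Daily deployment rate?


Formula: deployments per day = releases / days
= 548 / 90
= 6.089 deploys/day
(equivalently, 42.62 deploys/week)

6.089 deploys/day


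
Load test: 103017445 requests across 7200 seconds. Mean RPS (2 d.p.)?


Formula: throughput = requests / seconds
throughput = 103017445 / 7200
throughput = 14307.98 requests/second

14307.98 requests/second


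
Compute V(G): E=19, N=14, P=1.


Formula: V(G) = E - N + 2P
V(G) = 19 - 14 + 2*1
V(G) = 5 + 2
V(G) = 7

7


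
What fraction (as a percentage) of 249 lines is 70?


Coverage = covered / total * 100
Coverage = 70 / 249 * 100
Coverage = 28.11%

28.11%


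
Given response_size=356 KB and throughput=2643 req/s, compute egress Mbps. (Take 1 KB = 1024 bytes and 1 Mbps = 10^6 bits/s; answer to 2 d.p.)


Formula: Mbps = payload_bytes * RPS * 8 / 1e6
Payload per request = 356 KB = 356 * 1024 = 364544 bytes
Total bytes/sec = 364544 * 2643 = 963489792
Total bits/sec = 963489792 * 8 = 7707918336
Mbps = 7707918336 / 1e6 = 7707.92

7707.92 Mbps


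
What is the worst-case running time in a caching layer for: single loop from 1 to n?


Reasoning: one pass through n items
Complexity: O(n)

O(n)


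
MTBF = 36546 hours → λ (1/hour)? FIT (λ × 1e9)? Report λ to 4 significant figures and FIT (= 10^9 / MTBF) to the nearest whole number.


Formula: λ = 1 / MTBF; FIT = λ × 1e9 = 1e9 / MTBF
λ = 1 / 36546 ≈ 2.736e-05 failures/hour
FIT = 1e9 / 36546 ≈ 27363 failures per 1e9 hours (nearest whole number)

λ = 2.736e-05 /h, FIT = 27363


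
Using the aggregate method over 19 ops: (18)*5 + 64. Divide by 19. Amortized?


Formula: Amortized cost = Total cost / Operations
Total cost = (18 * 5) + (1 * 64)
Total cost = 90 + 64 = 154
Amortized = 154 / 19 = 8.1053

8.1053


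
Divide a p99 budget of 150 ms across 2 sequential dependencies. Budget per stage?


Formula: per_stage = total_budget / stages
per_stage = 150 / 2
per_stage = 75.0 ms

75.0 ms


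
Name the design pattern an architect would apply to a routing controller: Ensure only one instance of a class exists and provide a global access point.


This matches the Singleton pattern

Singleton


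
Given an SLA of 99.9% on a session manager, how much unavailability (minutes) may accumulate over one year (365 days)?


Formula: allowed downtime = period * (100 - SLA) / 100
Period (year (365 days)) = 525600 minutes
Unavailability fraction = (100 - 99.9) / 100
Allowed downtime = 525600 * (100 - 99.9) / 100
Allowed downtime = 525.6 minutes

525.6 minutes


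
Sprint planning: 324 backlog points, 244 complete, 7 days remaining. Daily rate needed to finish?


Formula: Required rate = Remaining points / Days left
Remaining = 324 - 244 = 80 points
Required rate = 80 / 7 = 11.43 points/day

11.43 points/day


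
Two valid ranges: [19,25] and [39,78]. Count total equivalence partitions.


Valid ranges: [19,25] and [39,78]
Class 1: x < 19 — invalid
Class 2: 19 ≤ x ≤ 25 — valid
Class 3: 25 < x < 39 — invalid (gap between ranges)
Class 4: 39 ≤ x ≤ 78 — valid
Class 5: x > 78 — invalid
Total equivalence classes: 5

5 equivalence classes


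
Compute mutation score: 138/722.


Mutation score = killed / total * 100
Mutation score = 138 / 722 * 100
Mutation score = 19.11%

19.11%


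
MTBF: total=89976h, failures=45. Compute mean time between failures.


Formula: MTBF = Total operating time / Number of failures
MTBF = 89976 / 45
MTBF = 1999.47 hours

1999.47 hours


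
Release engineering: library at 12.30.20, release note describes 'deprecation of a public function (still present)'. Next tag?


Current: 12.30.20
Change category: 'deprecation of a public function (still present)' → minor bump
SemVer rule: minor bump → increment MINOR, reset PATCH to 0 (MAJOR unchanged)
New: 12.31.0

12.31.0


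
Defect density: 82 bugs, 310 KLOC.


Defect density = defects / KLOC
Defect density = 82 / 310
Defect density = 0.265 defects/KLOC

0.265 defects/KLOC


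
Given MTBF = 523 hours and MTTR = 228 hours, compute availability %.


Availability = MTBF / (MTBF + MTTR)
Availability = 523 / (523 + 228)
Availability = 523 / 751
Availability = 69.6405%

69.6405%


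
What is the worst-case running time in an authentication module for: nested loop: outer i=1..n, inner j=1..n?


Reasoning: n iterations times n iterations
Complexity: O(n^2)

O(n^2)


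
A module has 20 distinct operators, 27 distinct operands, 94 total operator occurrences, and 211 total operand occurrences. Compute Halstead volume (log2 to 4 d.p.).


Formula: V = N * log2(η), where N = N1 + N2 and η = η1 + η2
η = 20 + 27 = 47
N = 94 + 211 = 305
log2(47) ≈ 5.5546
V = 305 * 5.5546 = 1694.15

1694.15


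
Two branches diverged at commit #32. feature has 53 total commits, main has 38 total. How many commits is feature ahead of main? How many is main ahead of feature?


Common ancestor: commit #32
feature commits after divergence: 53 - 32 = 21
main commits after divergence: 38 - 32 = 6
feature is 21 commits ahead of main
main is 6 commits ahead of feature

feature ahead: 21, main ahead: 6


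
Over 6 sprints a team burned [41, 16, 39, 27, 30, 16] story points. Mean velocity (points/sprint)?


Formula: Avg velocity = Total points / Number of sprints
Points: [41, 16, 39, 27, 30, 16]
Sum = 41 + 16 + 39 + 27 + 30 + 16 = 169
Avg velocity = 169 / 6 = 28.17 points/sprint

28.17 points/sprint


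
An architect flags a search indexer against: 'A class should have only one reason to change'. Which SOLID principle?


This describes the Single Responsibility Principle (SRP)

Single Responsibility Principle (SRP)


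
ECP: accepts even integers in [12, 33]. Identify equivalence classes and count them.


Constraint: even integers in [12, 33]
Class 1: x < 12 — out-of-range invalid
Class 2: x in [12,33] but odd — wrong type invalid
Class 3: x in [12,33] and even — valid
Class 4: x > 33 — out-of-range invalid
Total equivalence classes: 4

4 equivalence classes


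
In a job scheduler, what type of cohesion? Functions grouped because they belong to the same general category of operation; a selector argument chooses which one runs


Reasoning: Grouped by category of activity, not by data or sequence
Type: Logical cohesion

Logical cohesion


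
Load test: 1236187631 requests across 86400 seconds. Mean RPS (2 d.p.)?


Formula: throughput = requests / seconds
throughput = 1236187631 / 86400
throughput = 14307.73 requests/second

14307.73 requests/second


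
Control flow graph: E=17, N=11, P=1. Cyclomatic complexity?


Formula: V(G) = E - N + 2P
V(G) = 17 - 11 + 2*1
V(G) = 6 + 2
V(G) = 8

8


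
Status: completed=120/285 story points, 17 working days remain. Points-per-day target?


Formula: Required rate = Remaining points / Days left
Remaining = 285 - 120 = 165 points
Required rate = 165 / 17 = 9.71 points/day

9.71 points/day


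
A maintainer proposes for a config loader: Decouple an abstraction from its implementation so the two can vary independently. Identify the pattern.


This matches the Bridge pattern

Bridge


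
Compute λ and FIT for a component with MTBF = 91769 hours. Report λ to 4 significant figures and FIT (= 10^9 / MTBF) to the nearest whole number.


Formula: λ = 1 / MTBF; FIT = λ × 1e9 = 1e9 / MTBF
λ = 1 / 91769 ≈ 1.090e-05 failures/hour
FIT = 1e9 / 91769 ≈ 10897 failures per 1e9 hours (nearest whole number)

λ = 1.090e-05 /h, FIT = 10897


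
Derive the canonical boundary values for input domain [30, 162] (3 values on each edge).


Range: [30, 162]
Boundaries: just below min, min, min+1, max-1, max, just above max
Values: [29, 30, 31, 161, 162, 163]

[29, 30, 31, 161, 162, 163]


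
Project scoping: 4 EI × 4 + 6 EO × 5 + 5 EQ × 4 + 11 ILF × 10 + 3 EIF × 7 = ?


UFP = EI*4 + EO*5 + EQ*4 + ILF*10 + EIF*7
UFP = 4*4 + 6*5 + 5*4 + 11*10 + 3*7
UFP = 16 + 30 + 20 + 110 + 21
UFP = 197

197


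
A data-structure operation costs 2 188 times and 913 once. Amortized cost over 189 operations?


Formula: Amortized cost = Total cost / Operations
Total cost = (188 * 2) + (1 * 913)
Total cost = 376 + 913 = 1289
Amortized = 1289 / 189 = 6.8201

6.8201


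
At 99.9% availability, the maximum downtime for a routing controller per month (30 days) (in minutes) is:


Formula: allowed downtime = period * (100 - SLA) / 100
Period (month (30 days)) = 43200 minutes
Unavailability fraction = (100 - 99.9) / 100
Allowed downtime = 43200 * (100 - 99.9) / 100
Allowed downtime = 43.2 minutes

43.2 minutes


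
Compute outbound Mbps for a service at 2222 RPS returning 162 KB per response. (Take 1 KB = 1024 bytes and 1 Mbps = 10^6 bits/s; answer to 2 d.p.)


Formula: Mbps = payload_bytes * RPS * 8 / 1e6
Payload per request = 162 KB = 162 * 1024 = 165888 bytes
Total bytes/sec = 165888 * 2222 = 368603136
Total bits/sec = 368603136 * 8 = 2948825088
Mbps = 2948825088 / 1e6 = 2948.83

2948.83 Mbps


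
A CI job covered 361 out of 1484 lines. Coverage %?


Coverage = covered / total * 100
Coverage = 361 / 1484 * 100
Coverage = 24.33%

24.33%


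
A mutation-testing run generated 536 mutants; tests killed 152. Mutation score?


Mutation score = killed / total * 100
Mutation score = 152 / 536 * 100
Mutation score = 28.36%

28.36%


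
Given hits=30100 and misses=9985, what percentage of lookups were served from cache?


Formula: hit rate = hits / (hits + misses) * 100
hit rate = 30100 / (30100 + 9985) * 100
hit rate = 30100 / 40085 * 100
hit rate = 75.09%

75.09%


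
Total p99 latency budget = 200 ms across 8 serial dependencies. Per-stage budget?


Formula: per_stage = total_budget / stages
per_stage = 200 / 8
per_stage = 25.0 ms

25.0 ms


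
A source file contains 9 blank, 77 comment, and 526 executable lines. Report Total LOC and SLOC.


Total LOC = blank + comment + code
Total LOC = 9 + 77 + 526 = 612
SLOC (source only) = code = 526

Total LOC: 612, SLOC: 526


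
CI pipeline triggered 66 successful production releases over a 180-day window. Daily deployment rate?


Formula: deployments per day = releases / days
= 66 / 180
= 0.367 deploys/day
(equivalently, 2.57 deploys/week)

0.367 deploys/day


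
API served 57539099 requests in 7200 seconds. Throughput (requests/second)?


Formula: throughput = requests / seconds
throughput = 57539099 / 7200
throughput = 7991.54 requests/second

7991.54 requests/second


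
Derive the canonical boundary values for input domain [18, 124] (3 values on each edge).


Range: [18, 124]
Boundaries: just below min, min, min+1, max-1, max, just above max
Values: [17, 18, 19, 123, 124, 125]

[17, 18, 19, 123, 124, 125]


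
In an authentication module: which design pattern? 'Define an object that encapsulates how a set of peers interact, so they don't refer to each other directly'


This matches the Mediator pattern

Mediator


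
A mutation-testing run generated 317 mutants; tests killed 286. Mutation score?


Mutation score = killed / total * 100
Mutation score = 286 / 317 * 100
Mutation score = 90.22%

90.22%


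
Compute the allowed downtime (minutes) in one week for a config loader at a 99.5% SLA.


Formula: allowed downtime = period * (100 - SLA) / 100
Period (week) = 10080 minutes
Unavailability fraction = (100 - 99.5) / 100
Allowed downtime = 10080 * (100 - 99.5) / 100
Allowed downtime = 50.4 minutes

50.4 minutes


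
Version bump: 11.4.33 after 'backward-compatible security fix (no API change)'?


Current: 11.4.33
Change category: 'backward-compatible security fix (no API change)' → patch bump
SemVer rule: patch bump → increment PATCH (MAJOR and MINOR unchanged)
New: 11.4.34

11.4.34


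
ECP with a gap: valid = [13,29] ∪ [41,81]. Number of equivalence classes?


Valid ranges: [13,29] and [41,81]
Class 1: x < 13 — invalid
Class 2: 13 ≤ x ≤ 29 — valid
Class 3: 29 < x < 41 — invalid (gap between ranges)
Class 4: 41 ≤ x ≤ 81 — valid
Class 5: x > 81 — invalid
Total equivalence classes: 5

5 equivalence classes


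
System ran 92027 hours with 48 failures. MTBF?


Formula: MTBF = Total operating time / Number of failures
MTBF = 92027 / 48
MTBF = 1917.23 hours

1917.23 hours


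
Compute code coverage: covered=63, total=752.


Coverage = covered / total * 100
Coverage = 63 / 752 * 100
Coverage = 8.38%

8.38%


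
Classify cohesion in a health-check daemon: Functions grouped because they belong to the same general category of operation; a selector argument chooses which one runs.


Reasoning: Grouped by category of activity, not by data or sequence
Type: Logical cohesion

Logical cohesion


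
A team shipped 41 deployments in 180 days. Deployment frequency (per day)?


Formula: deployments per day = releases / days
= 41 / 180
= 0.228 deploys/day
(equivalently, 1.59 deploys/week)

0.228 deploys/day


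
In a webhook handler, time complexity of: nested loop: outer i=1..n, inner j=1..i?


Reasoning: triangle: n(n+1)/2 ~ n^2/2
Complexity: O(n^2)

O(n^2)


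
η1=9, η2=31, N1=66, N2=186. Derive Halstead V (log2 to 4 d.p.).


Formula: V = N * log2(η), where N = N1 + N2 and η = η1 + η2
η = 9 + 31 = 40
N = 66 + 186 = 252
log2(40) ≈ 5.3219
V = 252 * 5.3219 = 1341.12

1341.12


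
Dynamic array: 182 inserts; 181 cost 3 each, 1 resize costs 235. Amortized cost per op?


Formula: Amortized cost = Total cost / Operations
Total cost = (181 * 3) + (1 * 235)
Total cost = 543 + 235 = 778
Amortized = 778 / 182 = 4.2747

4.2747


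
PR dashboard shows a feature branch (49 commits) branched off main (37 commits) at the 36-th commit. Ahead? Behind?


Common ancestor: commit #36
feature commits after divergence: 49 - 36 = 13
main commits after divergence: 37 - 36 = 1
feature is 13 commits ahead of main
main is 1 commits ahead of feature

feature ahead: 13, main ahead: 1


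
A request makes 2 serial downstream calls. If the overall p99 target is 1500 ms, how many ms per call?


Formula: per_stage = total_budget / stages
per_stage = 1500 / 2
per_stage = 750.0 ms

750.0 ms


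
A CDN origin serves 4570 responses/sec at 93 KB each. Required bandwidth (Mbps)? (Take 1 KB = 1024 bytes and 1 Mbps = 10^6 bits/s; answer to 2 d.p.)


Formula: Mbps = payload_bytes * RPS * 8 / 1e6
Payload per request = 93 KB = 93 * 1024 = 95232 bytes
Total bytes/sec = 95232 * 4570 = 435210240
Total bits/sec = 435210240 * 8 = 3481681920
Mbps = 3481681920 / 1e6 = 3481.68

3481.68 Mbps


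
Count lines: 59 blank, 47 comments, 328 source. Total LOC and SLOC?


Total LOC = blank + comment + code
Total LOC = 59 + 47 + 328 = 434
SLOC (source only) = code = 328

Total LOC: 434, SLOC: 328


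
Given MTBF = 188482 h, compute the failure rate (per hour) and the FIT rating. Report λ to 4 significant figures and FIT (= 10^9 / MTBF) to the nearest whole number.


Formula: λ = 1 / MTBF; FIT = λ × 1e9 = 1e9 / MTBF
λ = 1 / 188482 ≈ 5.306e-06 failures/hour
FIT = 1e9 / 188482 ≈ 5306 failures per 1e9 hours (nearest whole number)

λ = 5.306e-06 /h, FIT = 5306


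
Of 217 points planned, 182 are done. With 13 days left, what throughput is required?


Formula: Required rate = Remaining points / Days left
Remaining = 217 - 182 = 35 points
Required rate = 35 / 13 = 2.69 points/day

2.69 points/day


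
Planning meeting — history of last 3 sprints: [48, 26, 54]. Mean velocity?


Formula: Avg velocity = Total points / Number of sprints
Points: [48, 26, 54]
Sum = 48 + 26 + 54 = 128
Avg velocity = 128 / 3 = 42.67 points/sprint

42.67 points/sprint


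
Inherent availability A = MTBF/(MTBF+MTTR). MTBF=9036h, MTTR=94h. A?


Availability = MTBF / (MTBF + MTTR)
Availability = 9036 / (9036 + 94)
Availability = 9036 / 9130
Availability = 98.9704%

98.9704%


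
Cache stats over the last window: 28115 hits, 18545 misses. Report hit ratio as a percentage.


Formula: hit rate = hits / (hits + misses) * 100
hit rate = 28115 / (28115 + 18545) * 100
hit rate = 28115 / 46660 * 100
hit rate = 60.26%

60.26%


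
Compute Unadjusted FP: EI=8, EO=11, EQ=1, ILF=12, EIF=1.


UFP = EI*4 + EO*5 + EQ*4 + ILF*10 + EIF*7
UFP = 8*4 + 11*5 + 1*4 + 12*10 + 1*7
UFP = 32 + 55 + 4 + 120 + 7
UFP = 218

218


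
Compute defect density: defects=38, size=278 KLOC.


Defect density = defects / KLOC
Defect density = 38 / 278
Defect density = 0.137 defects/KLOC

0.137 defects/KLOC


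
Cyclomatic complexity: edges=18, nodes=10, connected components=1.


Formula: V(G) = E - N + 2P
V(G) = 18 - 10 + 2*1
V(G) = 8 + 2
V(G) = 10

10


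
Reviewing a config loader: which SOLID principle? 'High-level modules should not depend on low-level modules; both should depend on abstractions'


This describes the Dependency Inversion Principle (DIP)

Dependency Inversion Principle (DIP)


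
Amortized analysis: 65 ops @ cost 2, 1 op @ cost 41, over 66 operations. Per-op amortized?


Formula: Amortized cost = Total cost / Operations
Total cost = (65 * 2) + (1 * 41)
Total cost = 130 + 41 = 171
Amortized = 171 / 66 = 2.5909

2.5909


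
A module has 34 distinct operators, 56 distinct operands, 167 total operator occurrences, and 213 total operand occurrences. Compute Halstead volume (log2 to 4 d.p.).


Formula: V = N * log2(η), where N = N1 + N2 and η = η1 + η2
η = 34 + 56 = 90
N = 167 + 213 = 380
log2(90) ≈ 6.4919
V = 380 * 6.4919 = 2466.92

2466.92


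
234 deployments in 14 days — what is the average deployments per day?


Formula: deployments per day = releases / days
= 234 / 14
= 16.714 deploys/day
(equivalently, 117.0 deploys/week)

16.714 deploys/day


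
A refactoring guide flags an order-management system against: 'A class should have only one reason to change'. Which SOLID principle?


This describes the Single Responsibility Principle (SRP)

Single Responsibility Principle (SRP)


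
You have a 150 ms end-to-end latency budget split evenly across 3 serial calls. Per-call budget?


Formula: per_stage = total_budget / stages
per_stage = 150 / 3
per_stage = 50.0 ms

50.0 ms


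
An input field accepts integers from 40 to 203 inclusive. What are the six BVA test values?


Range: [40, 203]
Boundaries: just below min, min, min+1, max-1, max, just above max
Values: [39, 40, 41, 202, 203, 204]

[39, 40, 41, 202, 203, 204]


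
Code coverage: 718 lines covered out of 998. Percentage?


Coverage = covered / total * 100
Coverage = 718 / 998 * 100
Coverage = 71.94%

71.94%


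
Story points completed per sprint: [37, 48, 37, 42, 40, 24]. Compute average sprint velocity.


Formula: Avg velocity = Total points / Number of sprints
Points: [37, 48, 37, 42, 40, 24]
Sum = 37 + 48 + 37 + 42 + 40 + 24 = 228
Avg velocity = 228 / 6 = 38.0 points/sprint

38.0 points/sprint


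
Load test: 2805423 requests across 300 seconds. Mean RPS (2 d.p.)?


Formula: throughput = requests / seconds
throughput = 2805423 / 300
throughput = 9351.41 requests/second

9351.41 requests/second


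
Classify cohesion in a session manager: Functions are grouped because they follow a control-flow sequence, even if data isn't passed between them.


Reasoning: Grouped by order of execution within a routine, not by data flow
Type: Procedural cohesion

Procedural cohesion


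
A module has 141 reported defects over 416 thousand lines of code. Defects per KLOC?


Defect density = defects / KLOC
Defect density = 141 / 416
Defect density = 0.339 defects/KLOC

0.339 defects/KLOC


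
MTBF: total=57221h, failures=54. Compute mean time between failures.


Formula: MTBF = Total operating time / Number of failures
MTBF = 57221 / 54
MTBF = 1059.65 hours

1059.65 hours


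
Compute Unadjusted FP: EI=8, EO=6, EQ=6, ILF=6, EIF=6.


UFP = EI*4 + EO*5 + EQ*4 + ILF*10 + EIF*7
UFP = 8*4 + 6*5 + 6*4 + 6*10 + 6*7
UFP = 32 + 30 + 24 + 60 + 42
UFP = 188

188


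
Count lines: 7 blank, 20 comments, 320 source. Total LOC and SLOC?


Total LOC = blank + comment + code
Total LOC = 7 + 20 + 320 = 347
SLOC (source only) = code = 320

Total LOC: 347, SLOC: 320


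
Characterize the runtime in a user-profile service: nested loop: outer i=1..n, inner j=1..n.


Reasoning: n iterations times n iterations
Complexity: O(n^2)

O(n^2)


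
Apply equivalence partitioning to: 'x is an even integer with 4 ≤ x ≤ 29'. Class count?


Constraint: even integers in [4, 29]
Class 1: x < 4 — out-of-range invalid
Class 2: x in [4,29] but odd — wrong type invalid
Class 3: x in [4,29] and even — valid
Class 4: x > 29 — out-of-range invalid
Total equivalence classes: 4

4 equivalence classes


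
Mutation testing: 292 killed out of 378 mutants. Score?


Mutation score = killed / total * 100
Mutation score = 292 / 378 * 100
Mutation score = 77.25%

77.25%


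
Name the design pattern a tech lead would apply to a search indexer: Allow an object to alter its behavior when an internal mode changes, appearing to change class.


This matches the State pattern

State


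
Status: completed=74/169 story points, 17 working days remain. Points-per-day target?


Formula: Required rate = Remaining points / Days left
Remaining = 169 - 74 = 95 points
Required rate = 95 / 17 = 5.59 points/day

5.59 points/day


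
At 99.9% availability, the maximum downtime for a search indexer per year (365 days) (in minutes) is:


Formula: allowed downtime = period * (100 - SLA) / 100
Period (year (365 days)) = 525600 minutes
Unavailability fraction = (100 - 99.9) / 100
Allowed downtime = 525600 * (100 - 99.9) / 100
Allowed downtime = 525.6 minutes

525.6 minutes


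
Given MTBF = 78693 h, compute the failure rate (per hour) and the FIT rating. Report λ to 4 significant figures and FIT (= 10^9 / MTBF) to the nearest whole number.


Formula: λ = 1 / MTBF; FIT = λ × 1e9 = 1e9 / MTBF
λ = 1 / 78693 ≈ 1.271e-05 failures/hour
FIT = 1e9 / 78693 ≈ 12708 failures per 1e9 hours (nearest whole number)

λ = 1.271e-05 /h, FIT = 12708


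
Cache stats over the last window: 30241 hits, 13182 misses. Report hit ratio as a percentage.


Formula: hit rate = hits / (hits + misses) * 100
hit rate = 30241 / (30241 + 13182) * 100
hit rate = 30241 / 43423 * 100
hit rate = 69.64%

69.64%


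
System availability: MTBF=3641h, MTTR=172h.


Availability = MTBF / (MTBF + MTTR)
Availability = 3641 / (3641 + 172)
Availability = 3641 / 3813
Availability = 95.4891%

95.4891%


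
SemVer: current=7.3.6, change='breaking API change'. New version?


Current: 7.3.6
Change category: 'breaking API change' → major bump
SemVer rule: major bump → increment MAJOR, reset MINOR and PATCH to 0
New: 8.0.0

8.0.0


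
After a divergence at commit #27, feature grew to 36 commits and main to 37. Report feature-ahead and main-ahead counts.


Common ancestor: commit #27
feature commits after divergence: 36 - 27 = 9
main commits after divergence: 37 - 27 = 10
feature is 9 commits ahead of main
main is 10 commits ahead of feature

feature ahead: 9, main ahead: 10


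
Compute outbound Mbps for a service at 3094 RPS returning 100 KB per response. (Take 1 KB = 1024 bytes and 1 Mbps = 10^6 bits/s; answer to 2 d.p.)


Formula: Mbps = payload_bytes * RPS * 8 / 1e6
Payload per request = 100 KB = 100 * 1024 = 102400 bytes
Total bytes/sec = 102400 * 3094 = 316825600
Total bits/sec = 316825600 * 8 = 2534604800
Mbps = 2534604800 / 1e6 = 2534.6

2534.6 Mbps


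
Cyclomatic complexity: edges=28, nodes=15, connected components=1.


Formula: V(G) = E - N + 2P
V(G) = 28 - 15 + 2*1
V(G) = 13 + 2
V(G) = 15

15


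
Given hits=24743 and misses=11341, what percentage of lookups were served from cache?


Formula: hit rate = hits / (hits + misses) * 100
hit rate = 24743 / (24743 + 11341) * 100
hit rate = 24743 / 36084 * 100
hit rate = 68.57%

68.57%


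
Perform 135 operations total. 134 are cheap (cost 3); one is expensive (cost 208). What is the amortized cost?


Formula: Amortized cost = Total cost / Operations
Total cost = (134 * 3) + (1 * 208)
Total cost = 402 + 208 = 610
Amortized = 610 / 135 = 4.5185

4.5185


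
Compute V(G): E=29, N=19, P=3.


Formula: V(G) = E - N + 2P
V(G) = 29 - 19 + 2*3
V(G) = 10 + 6
V(G) = 16

16


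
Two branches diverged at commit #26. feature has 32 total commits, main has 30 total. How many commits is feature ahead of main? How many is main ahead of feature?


Common ancestor: commit #26
feature commits after divergence: 32 - 26 = 6
main commits after divergence: 30 - 26 = 4
feature is 6 commits ahead of main
main is 4 commits ahead of feature

feature ahead: 6, main ahead: 4


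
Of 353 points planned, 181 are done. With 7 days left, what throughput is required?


Formula: Required rate = Remaining points / Days left
Remaining = 353 - 181 = 172 points
Required rate = 172 / 7 = 24.57 points/day

24.57 points/day


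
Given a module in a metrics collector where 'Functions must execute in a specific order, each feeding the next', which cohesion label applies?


Reasoning: Output of one is input to next
Type: Sequential cohesion

Sequential cohesion


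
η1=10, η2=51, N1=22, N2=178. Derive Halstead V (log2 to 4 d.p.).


Formula: V = N * log2(η), where N = N1 + N2 and η = η1 + η2
η = 10 + 51 = 61
N = 22 + 178 = 200
log2(61) ≈ 5.9307
V = 200 * 5.9307 = 1186.14

1186.14


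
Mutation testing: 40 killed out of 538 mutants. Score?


Mutation score = killed / total * 100
Mutation score = 40 / 538 * 100
Mutation score = 7.43%

7.43%


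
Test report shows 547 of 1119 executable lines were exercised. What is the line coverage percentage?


Coverage = covered / total * 100
Coverage = 547 / 1119 * 100
Coverage = 48.88%

48.88%


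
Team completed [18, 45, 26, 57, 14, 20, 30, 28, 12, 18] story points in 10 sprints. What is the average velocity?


Formula: Avg velocity = Total points / Number of sprints
Points: [18, 45, 26, 57, 14, 20, 30, 28, 12, 18]
Sum = 18 + 45 + 26 + 57 + 14 + 20 + 30 + 28 + 12 + 18 = 268
Avg velocity = 268 / 10 = 26.8 points/sprint

26.8 points/sprint


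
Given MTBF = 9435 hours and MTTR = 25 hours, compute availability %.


Availability = MTBF / (MTBF + MTTR)
Availability = 9435 / (9435 + 25)
Availability = 9435 / 9460
Availability = 99.7357%

99.7357%


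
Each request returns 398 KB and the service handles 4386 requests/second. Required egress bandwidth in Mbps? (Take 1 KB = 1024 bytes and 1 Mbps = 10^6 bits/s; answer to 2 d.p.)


Formula: Mbps = payload_bytes * RPS * 8 / 1e6
Payload per request = 398 KB = 398 * 1024 = 407552 bytes
Total bytes/sec = 407552 * 4386 = 1787523072
Total bits/sec = 1787523072 * 8 = 14300184576
Mbps = 14300184576 / 1e6 = 14300.18

14300.18 Mbps


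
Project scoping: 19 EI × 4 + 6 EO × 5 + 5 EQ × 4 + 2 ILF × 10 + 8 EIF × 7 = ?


UFP = EI*4 + EO*5 + EQ*4 + ILF*10 + EIF*7
UFP = 19*4 + 6*5 + 5*4 + 2*10 + 8*7
UFP = 76 + 30 + 20 + 20 + 56
UFP = 202

202


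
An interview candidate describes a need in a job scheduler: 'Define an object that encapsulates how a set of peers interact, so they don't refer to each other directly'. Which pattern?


This matches the Mediator pattern

Mediator


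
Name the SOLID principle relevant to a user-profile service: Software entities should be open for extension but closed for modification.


This describes the Open/Closed Principle (OCP)

Open/Closed Principle (OCP)


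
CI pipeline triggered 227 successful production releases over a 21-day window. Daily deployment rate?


Formula: deployments per day = releases / days
= 227 / 21
= 10.81 deploys/day
(equivalently, 75.67 deploys/week)

10.81 deploys/day


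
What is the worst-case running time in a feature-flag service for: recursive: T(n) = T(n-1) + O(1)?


Reasoning: linear recursion with constant work per frame
Complexity: O(n)

O(n)


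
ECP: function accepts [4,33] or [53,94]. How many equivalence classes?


Valid ranges: [4,33] and [53,94]
Class 1: x < 4 — invalid
Class 2: 4 ≤ x ≤ 33 — valid
Class 3: 33 < x < 53 — invalid (gap between ranges)
Class 4: 53 ≤ x ≤ 94 — valid
Class 5: x > 94 — invalid
Total equivalence classes: 5

5 equivalence classes


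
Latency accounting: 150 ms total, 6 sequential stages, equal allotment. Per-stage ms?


Formula: per_stage = total_budget / stages
per_stage = 150 / 6
per_stage = 25.0 ms

25.0 ms


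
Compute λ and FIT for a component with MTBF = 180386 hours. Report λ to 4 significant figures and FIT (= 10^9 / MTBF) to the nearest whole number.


Formula: λ = 1 / MTBF; FIT = λ × 1e9 = 1e9 / MTBF
λ = 1 / 180386 ≈ 5.544e-06 failures/hour
FIT = 1e9 / 180386 ≈ 5544 failures per 1e9 hours (nearest whole number)

λ = 5.544e-06 /h, FIT = 5544


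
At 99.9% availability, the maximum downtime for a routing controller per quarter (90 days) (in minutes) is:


Formula: allowed downtime = period * (100 - SLA) / 100
Period (quarter (90 days)) = 129600 minutes
Unavailability fraction = (100 - 99.9) / 100
Allowed downtime = 129600 * (100 - 99.9) / 100
Allowed downtime = 129.6 minutes

129.6 minutes


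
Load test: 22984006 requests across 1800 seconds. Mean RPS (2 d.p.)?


Formula: throughput = requests / seconds
throughput = 22984006 / 1800
throughput = 12768.89 requests/second

12768.89 requests/second


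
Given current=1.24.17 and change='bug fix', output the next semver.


Current: 1.24.17
Change category: 'bug fix' → patch bump
SemVer rule: patch bump → increment PATCH (MAJOR and MINOR unchanged)
New: 1.24.18

1.24.18


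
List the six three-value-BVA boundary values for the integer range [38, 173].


Range: [38, 173]
Boundaries: just below min, min, min+1, max-1, max, just above max
Values: [37, 38, 39, 172, 173, 174]

[37, 38, 39, 172, 173, 174]


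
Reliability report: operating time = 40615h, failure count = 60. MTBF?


Formula: MTBF = Total operating time / Number of failures
MTBF = 40615 / 60
MTBF = 676.92 hours

676.92 hours


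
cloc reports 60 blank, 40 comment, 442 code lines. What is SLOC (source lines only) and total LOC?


Total LOC = blank + comment + code
Total LOC = 60 + 40 + 442 = 542
SLOC (source only) = code = 442

Total LOC: 542, SLOC: 442


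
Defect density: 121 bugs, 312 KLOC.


Defect density = defects / KLOC
Defect density = 121 / 312
Defect density = 0.388 defects/KLOC

0.388 defects/KLOC


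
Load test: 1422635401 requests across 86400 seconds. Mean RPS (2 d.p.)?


Formula: throughput = requests / seconds
throughput = 1422635401 / 86400
throughput = 16465.69 requests/second

16465.69 requests/second


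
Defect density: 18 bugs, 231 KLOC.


Defect density = defects / KLOC
Defect density = 18 / 231
Defect density = 0.078 defects/KLOC

0.078 defects/KLOC


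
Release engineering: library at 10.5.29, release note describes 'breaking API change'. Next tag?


Current: 10.5.29
Change category: 'breaking API change' → major bump
SemVer rule: major bump → increment MAJOR, reset MINOR and PATCH to 0
New: 11.0.0

11.0.0


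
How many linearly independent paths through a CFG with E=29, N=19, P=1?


Formula: V(G) = E - N + 2P
V(G) = 29 - 19 + 2*1
V(G) = 10 + 2
V(G) = 12

12


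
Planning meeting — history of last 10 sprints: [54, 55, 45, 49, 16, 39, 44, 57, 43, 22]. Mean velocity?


Formula: Avg velocity = Total points / Number of sprints
Points: [54, 55, 45, 49, 16, 39, 44, 57, 43, 22]
Sum = 54 + 55 + 45 + 49 + 16 + 39 + 44 + 57 + 43 + 22 = 424
Avg velocity = 424 / 10 = 42.4 points/sprint

42.4 points/sprint


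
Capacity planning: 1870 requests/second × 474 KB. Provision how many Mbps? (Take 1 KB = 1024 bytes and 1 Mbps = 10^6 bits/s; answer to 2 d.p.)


Formula: Mbps = payload_bytes * RPS * 8 / 1e6
Payload per request = 474 KB = 474 * 1024 = 485376 bytes
Total bytes/sec = 485376 * 1870 = 907653120
Total bits/sec = 907653120 * 8 = 7261224960
Mbps = 7261224960 / 1e6 = 7261.22

7261.22 Mbps


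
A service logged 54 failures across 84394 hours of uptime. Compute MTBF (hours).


Formula: MTBF = Total operating time / Number of failures
MTBF = 84394 / 54
MTBF = 1562.85 hours

1562.85 hours


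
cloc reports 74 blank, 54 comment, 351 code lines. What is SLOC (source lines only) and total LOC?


Total LOC = blank + comment + code
Total LOC = 74 + 54 + 351 = 479
SLOC (source only) = code = 351

Total LOC: 479, SLOC: 351


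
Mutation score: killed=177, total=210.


Mutation score = killed / total * 100
Mutation score = 177 / 210 * 100
Mutation score = 84.29%

84.29%


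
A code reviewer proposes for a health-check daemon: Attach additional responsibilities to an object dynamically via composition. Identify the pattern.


This matches the Decorator pattern

Decorator


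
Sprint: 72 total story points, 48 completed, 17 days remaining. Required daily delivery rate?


Formula: Required rate = Remaining points / Days left
Remaining = 72 - 48 = 24 points
Required rate = 24 / 17 = 1.41 points/day

1.41 points/day


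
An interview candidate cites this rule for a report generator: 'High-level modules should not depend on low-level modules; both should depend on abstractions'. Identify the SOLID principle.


This describes the Dependency Inversion Principle (DIP)

Dependency Inversion Principle (DIP)


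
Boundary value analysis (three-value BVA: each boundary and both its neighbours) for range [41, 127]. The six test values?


Range: [41, 127]
Boundaries: just below min, min, min+1, max-1, max, just above max
Values: [40, 41, 42, 126, 127, 128]

[40, 41, 42, 126, 127, 128]


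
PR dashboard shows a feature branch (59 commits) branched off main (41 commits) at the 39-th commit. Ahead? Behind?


Common ancestor: commit #39
feature commits after divergence: 59 - 39 = 20
main commits after divergence: 41 - 39 = 2
feature is 20 commits ahead of main
main is 2 commits ahead of feature

feature ahead: 20, main ahead: 2


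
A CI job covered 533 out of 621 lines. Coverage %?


Coverage = covered / total * 100
Coverage = 533 / 621 * 100
Coverage = 85.83%

85.83%


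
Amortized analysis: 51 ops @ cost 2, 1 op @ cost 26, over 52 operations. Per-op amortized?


Formula: Amortized cost = Total cost / Operations
Total cost = (51 * 2) + (1 * 26)
Total cost = 102 + 26 = 128
Amortized = 128 / 52 = 2.4615

2.4615


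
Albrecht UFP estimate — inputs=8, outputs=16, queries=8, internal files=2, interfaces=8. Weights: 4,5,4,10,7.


UFP = EI*4 + EO*5 + EQ*4 + ILF*10 + EIF*7
UFP = 8*4 + 16*5 + 8*4 + 2*10 + 8*7
UFP = 32 + 80 + 32 + 20 + 56
UFP = 220

220


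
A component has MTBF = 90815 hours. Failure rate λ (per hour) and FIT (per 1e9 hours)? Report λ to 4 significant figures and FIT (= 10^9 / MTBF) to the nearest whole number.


Formula: λ = 1 / MTBF; FIT = λ × 1e9 = 1e9 / MTBF
λ = 1 / 90815 ≈ 1.101e-05 failures/hour
FIT = 1e9 / 90815 ≈ 11011 failures per 1e9 hours (nearest whole number)

λ = 1.101e-05 /h, FIT = 11011


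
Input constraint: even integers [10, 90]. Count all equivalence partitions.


Constraint: even integers in [10, 90]
Class 1: x < 10 — out-of-range invalid
Class 2: x in [10,90] but odd — wrong type invalid
Class 3: x in [10,90] and even — valid
Class 4: x > 90 — out-of-range invalid
Total equivalence classes: 4

4 equivalence classes


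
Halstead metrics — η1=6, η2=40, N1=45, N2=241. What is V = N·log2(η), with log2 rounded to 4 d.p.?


Formula: V = N * log2(η), where N = N1 + N2 and η = η1 + η2
η = 6 + 40 = 46
N = 45 + 241 = 286
log2(46) ≈ 5.5236
V = 286 * 5.5236 = 1579.75

1579.75
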